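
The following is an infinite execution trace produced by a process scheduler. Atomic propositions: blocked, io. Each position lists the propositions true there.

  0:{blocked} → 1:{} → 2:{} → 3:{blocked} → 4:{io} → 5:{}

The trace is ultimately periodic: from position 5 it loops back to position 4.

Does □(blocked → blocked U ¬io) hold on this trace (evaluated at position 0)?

Satisfied

blocked → blocked U ¬io holds at every position 0..5, and those are all positions ever visited, so □(blocked → blocked U ¬io) holds.
Positions where blocked holds: 0, 3.
Check blocked U ¬io at each: 0→ok, 3→ok.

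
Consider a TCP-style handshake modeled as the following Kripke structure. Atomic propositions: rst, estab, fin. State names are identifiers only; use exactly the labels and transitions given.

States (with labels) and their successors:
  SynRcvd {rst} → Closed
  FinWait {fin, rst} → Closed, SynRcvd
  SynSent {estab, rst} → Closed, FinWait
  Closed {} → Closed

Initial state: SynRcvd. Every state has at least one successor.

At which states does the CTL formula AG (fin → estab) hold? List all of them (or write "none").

States satisfying fin → estab: {SynRcvd, SynSent, Closed}.
States satisfying AG (fin → estab): {SynRcvd, Closed}.

{SynRcvd, Closed}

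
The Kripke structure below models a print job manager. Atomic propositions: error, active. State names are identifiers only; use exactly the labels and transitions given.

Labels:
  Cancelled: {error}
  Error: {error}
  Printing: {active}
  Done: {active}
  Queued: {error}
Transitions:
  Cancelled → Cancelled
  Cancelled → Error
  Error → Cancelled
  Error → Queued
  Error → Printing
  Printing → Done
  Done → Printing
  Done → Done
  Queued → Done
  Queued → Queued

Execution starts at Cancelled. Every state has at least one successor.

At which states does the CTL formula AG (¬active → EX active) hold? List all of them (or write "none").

States satisfying ¬active → EX active: {Error, Printing, Done, Queued}.
States satisfying AG (¬active → EX active): {Printing, Done, Queued}.

{Printing, Done, Queued}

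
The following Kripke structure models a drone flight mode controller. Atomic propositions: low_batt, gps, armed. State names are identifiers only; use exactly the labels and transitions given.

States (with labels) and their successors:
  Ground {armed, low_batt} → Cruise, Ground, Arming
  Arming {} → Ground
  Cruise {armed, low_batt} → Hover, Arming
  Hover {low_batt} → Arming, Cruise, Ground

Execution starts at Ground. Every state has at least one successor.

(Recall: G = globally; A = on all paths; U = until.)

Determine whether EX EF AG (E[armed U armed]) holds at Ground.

States satisfying EF AG (E[armed U armed]): ∅.
States satisfying EX EF AG (E[armed U armed]): ∅.
No suitable path/successor from Ground witnesses the formula.
Ground ∉ Sat(EX EF AG (E[armed U armed])).

No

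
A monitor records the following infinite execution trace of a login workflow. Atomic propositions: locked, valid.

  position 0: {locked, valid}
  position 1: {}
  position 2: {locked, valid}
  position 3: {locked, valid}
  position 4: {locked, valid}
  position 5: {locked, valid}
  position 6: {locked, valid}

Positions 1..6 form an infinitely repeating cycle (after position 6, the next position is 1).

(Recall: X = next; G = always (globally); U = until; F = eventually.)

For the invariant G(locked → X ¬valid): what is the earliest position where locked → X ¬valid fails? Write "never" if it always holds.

2

Check locked → X ¬valid at each position in order: 0 ✓, 1 ✓.
At position 2 the labels are {locked, valid} and the next position 3 has {locked, valid}, so locked → X ¬valid is false there. This is the first violation.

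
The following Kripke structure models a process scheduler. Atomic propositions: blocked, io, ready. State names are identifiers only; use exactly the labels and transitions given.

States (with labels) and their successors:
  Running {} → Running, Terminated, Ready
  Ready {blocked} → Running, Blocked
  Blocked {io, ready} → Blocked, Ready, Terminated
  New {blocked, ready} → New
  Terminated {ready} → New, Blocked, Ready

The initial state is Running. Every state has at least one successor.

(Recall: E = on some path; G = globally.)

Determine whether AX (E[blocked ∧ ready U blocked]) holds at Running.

Violated

States satisfying E[blocked ∧ ready U blocked]: {Ready, New}.
States satisfying AX (E[blocked ∧ ready U blocked]): {New}.
Running ∉ Sat(AX (E[blocked ∧ ready U blocked])).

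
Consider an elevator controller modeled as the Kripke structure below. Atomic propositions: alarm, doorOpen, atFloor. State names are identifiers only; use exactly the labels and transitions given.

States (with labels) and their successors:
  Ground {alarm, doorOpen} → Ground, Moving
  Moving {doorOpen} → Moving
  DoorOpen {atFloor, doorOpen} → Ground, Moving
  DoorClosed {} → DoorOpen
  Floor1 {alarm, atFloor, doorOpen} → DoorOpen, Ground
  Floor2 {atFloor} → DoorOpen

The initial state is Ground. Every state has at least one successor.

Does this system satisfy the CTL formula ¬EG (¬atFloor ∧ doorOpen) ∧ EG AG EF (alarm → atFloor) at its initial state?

Violated

States satisfying ¬atFloor ∧ doorOpen: {Ground, Moving}.
States satisfying EG (¬atFloor ∧ doorOpen): {Ground, Moving}.
States satisfying ¬EG (¬atFloor ∧ doorOpen): {DoorOpen, DoorClosed, Floor1, Floor2}.
States satisfying AG EF (alarm → atFloor): {Ground, Moving, DoorOpen, DoorClosed, Floor1, Floor2}.
States satisfying EG AG EF (alarm → atFloor): {Ground, Moving, DoorOpen, DoorClosed, Floor1, Floor2}.
States satisfying ¬EG (¬atFloor ∧ doorOpen) ∧ EG AG EF (alarm → atFloor): {DoorOpen, DoorClosed, Floor1, Floor2}.
Ground ∉ Sat(¬EG (¬atFloor ∧ doorOpen) ∧ EG AG EF (alarm → atFloor)).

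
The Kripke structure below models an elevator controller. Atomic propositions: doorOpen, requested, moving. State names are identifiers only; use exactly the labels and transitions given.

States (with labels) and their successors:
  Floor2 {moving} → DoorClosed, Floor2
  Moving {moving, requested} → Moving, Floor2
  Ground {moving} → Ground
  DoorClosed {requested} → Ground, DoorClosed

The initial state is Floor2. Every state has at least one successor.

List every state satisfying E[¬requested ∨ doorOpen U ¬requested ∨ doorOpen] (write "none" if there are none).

{Floor2, Ground}

States satisfying ¬requested ∨ doorOpen: {Floor2, Ground}.
States satisfying E[¬requested ∨ doorOpen U ¬requested ∨ doorOpen]: {Floor2, Ground}.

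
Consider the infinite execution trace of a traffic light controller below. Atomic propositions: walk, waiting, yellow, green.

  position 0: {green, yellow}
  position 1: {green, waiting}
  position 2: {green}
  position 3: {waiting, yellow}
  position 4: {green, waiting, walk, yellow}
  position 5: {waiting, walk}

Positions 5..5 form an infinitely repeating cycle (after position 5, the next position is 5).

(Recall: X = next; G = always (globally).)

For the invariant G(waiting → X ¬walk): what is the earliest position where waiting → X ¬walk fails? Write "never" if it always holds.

Check waiting → X ¬walk at each position in order: 0 ✓, 1 ✓, 2 ✓.
At position 3 the labels are {waiting, yellow} and the next position 4 has {green, waiting, walk, yellow}, so waiting → X ¬walk is false there. This is the first violation.

3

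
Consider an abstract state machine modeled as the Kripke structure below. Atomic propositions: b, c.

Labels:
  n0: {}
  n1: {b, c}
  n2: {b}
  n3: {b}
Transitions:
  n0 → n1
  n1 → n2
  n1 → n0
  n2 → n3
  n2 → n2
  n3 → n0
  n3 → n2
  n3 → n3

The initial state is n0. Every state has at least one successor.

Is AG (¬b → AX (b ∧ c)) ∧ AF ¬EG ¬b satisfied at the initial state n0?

Yes

States satisfying ¬b → AX (b ∧ c): {n0, n1, n2, n3}.
States satisfying AG (¬b → AX (b ∧ c)): {n0, n1, n2, n3}.
States satisfying ¬EG ¬b: {n0, n1, n2, n3}.
States satisfying AF ¬EG ¬b: {n0, n1, n2, n3}.
States satisfying AG (¬b → AX (b ∧ c)) ∧ AF ¬EG ¬b: {n0, n1, n2, n3}.
n0 ∈ Sat(AG (¬b → AX (b ∧ c)) ∧ AF ¬EG ¬b).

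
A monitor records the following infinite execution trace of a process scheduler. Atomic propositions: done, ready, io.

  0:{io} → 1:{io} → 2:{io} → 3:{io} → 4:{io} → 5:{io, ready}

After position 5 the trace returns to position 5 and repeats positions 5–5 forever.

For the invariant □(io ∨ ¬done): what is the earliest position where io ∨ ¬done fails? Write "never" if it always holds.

never

io ∨ ¬done holds at every position 0..5, and those are all the positions the trace ever visits, so the invariant □(io ∨ ¬done) is never violated.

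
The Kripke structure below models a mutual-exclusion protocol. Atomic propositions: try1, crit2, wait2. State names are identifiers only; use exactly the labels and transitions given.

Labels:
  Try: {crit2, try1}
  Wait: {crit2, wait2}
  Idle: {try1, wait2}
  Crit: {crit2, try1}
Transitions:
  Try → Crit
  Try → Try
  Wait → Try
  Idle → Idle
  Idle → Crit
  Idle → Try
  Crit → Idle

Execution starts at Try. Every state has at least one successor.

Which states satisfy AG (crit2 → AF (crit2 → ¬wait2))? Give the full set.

States satisfying crit2 → AF (crit2 → ¬wait2): {Try, Wait, Idle, Crit}.
States satisfying AG (crit2 → AF (crit2 → ¬wait2)): {Try, Wait, Idle, Crit}.

{Try, Wait, Idle, Crit}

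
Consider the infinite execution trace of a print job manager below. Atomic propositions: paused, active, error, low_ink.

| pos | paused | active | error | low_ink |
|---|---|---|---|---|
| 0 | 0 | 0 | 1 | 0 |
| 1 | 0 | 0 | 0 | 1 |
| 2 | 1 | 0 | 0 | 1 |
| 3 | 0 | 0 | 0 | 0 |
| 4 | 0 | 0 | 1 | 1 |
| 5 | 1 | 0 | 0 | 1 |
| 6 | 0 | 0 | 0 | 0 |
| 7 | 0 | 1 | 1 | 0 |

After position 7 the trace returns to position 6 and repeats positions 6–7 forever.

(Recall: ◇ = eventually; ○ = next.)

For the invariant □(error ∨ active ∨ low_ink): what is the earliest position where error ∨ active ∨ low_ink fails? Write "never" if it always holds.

Check error ∨ active ∨ low_ink at each position in order: 0 ✓, 1 ✓, 2 ✓.
At position 3 the labels are {}, so error ∨ active ∨ low_ink is false there. This is the first violation.

3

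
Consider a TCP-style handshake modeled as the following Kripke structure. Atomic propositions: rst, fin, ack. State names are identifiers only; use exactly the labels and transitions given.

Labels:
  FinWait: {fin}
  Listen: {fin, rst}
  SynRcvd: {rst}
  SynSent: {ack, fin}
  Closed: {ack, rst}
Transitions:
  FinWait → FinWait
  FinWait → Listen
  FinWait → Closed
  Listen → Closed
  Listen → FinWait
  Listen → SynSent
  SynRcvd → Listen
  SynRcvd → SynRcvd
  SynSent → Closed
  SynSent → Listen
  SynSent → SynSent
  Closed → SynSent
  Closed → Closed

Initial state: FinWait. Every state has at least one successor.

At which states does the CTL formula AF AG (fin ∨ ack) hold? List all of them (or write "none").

{FinWait, Listen, SynSent, Closed}

States satisfying AG (fin ∨ ack): {FinWait, Listen, SynSent, Closed}.
States satisfying AF AG (fin ∨ ack): {FinWait, Listen, SynSent, Closed}.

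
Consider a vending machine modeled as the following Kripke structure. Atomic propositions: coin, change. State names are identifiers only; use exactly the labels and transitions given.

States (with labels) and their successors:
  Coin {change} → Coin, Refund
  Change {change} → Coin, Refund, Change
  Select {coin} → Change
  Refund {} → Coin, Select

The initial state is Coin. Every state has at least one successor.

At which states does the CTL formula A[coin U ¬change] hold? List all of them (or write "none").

States satisfying coin: {Select}.
States satisfying ¬change: {Select, Refund}.
States satisfying A[coin U ¬change]: {Select, Refund}.

{Select, Refund}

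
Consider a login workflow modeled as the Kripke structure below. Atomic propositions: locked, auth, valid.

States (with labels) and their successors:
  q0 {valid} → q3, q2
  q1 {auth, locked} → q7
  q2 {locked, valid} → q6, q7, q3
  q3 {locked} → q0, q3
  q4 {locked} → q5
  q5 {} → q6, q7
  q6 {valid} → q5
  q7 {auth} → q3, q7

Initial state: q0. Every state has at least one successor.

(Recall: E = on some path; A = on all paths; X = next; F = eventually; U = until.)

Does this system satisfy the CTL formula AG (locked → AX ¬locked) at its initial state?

Does not hold

States satisfying locked → AX ¬locked: {q0, q1, q4, q5, q6, q7}.
States satisfying AG (locked → AX ¬locked): ∅.
q2 is reachable from q0 and violates locked → AX ¬locked, so AG fails at q0.
q0 ∉ Sat(AG (locked → AX ¬locked)).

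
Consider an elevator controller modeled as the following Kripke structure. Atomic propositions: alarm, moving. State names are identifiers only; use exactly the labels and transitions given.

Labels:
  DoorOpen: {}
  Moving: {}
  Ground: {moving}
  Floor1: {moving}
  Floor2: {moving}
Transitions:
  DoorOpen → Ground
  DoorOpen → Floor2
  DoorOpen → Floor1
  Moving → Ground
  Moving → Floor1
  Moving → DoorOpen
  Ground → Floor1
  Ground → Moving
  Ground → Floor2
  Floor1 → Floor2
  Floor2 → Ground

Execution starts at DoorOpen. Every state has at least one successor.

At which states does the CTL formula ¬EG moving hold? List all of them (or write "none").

{DoorOpen, Moving}

States satisfying moving: {Ground, Floor1, Floor2}.
States satisfying EG moving: {Ground, Floor1, Floor2}.
States satisfying ¬EG moving: {DoorOpen, Moving}.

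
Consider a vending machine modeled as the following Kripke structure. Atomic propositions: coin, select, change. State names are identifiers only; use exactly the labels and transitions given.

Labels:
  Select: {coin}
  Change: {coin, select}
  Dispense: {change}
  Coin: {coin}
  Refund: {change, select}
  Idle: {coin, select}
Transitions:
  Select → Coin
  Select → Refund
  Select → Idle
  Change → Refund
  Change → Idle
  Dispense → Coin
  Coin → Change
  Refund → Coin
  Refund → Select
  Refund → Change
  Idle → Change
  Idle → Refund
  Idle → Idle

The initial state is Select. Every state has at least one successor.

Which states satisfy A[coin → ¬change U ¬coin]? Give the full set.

{Dispense, Refund}

States satisfying coin → ¬change: {Select, Change, Dispense, Coin, Refund, Idle}.
States satisfying ¬coin: {Dispense, Refund}.
States satisfying A[coin → ¬change U ¬coin]: {Dispense, Refund}.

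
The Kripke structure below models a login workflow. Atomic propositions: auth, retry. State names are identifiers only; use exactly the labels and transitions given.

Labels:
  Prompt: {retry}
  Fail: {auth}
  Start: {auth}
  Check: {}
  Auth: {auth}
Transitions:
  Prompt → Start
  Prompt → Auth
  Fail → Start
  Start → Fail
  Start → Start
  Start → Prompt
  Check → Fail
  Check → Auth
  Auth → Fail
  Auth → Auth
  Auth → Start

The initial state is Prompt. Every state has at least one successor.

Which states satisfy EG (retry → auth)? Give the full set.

{Fail, Start, Check, Auth}

States satisfying retry → auth: {Fail, Start, Check, Auth}.
States satisfying EG (retry → auth): {Fail, Start, Check, Auth}.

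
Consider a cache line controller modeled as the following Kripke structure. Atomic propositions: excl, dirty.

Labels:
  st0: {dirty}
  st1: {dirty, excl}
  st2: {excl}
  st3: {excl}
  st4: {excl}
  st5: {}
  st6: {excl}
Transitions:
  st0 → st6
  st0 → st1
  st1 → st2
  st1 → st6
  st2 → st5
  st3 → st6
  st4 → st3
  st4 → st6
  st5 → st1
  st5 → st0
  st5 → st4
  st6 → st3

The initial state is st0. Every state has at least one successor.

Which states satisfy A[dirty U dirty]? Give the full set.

States satisfying dirty: {st0, st1}.
States satisfying A[dirty U dirty]: {st0, st1}.

{st0, st1}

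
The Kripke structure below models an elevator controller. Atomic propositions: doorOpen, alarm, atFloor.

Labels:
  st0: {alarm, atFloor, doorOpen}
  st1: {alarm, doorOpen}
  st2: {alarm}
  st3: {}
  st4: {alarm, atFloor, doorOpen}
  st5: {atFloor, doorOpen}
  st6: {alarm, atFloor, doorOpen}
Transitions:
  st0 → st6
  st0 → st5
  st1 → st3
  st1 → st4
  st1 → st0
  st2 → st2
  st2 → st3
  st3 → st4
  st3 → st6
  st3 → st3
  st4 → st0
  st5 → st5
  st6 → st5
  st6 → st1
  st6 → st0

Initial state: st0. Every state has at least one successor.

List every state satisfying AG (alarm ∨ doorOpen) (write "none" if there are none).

States satisfying alarm ∨ doorOpen: {st0, st1, st2, st4, st5, st6}.
States satisfying AG (alarm ∨ doorOpen): {st5}.

{st5}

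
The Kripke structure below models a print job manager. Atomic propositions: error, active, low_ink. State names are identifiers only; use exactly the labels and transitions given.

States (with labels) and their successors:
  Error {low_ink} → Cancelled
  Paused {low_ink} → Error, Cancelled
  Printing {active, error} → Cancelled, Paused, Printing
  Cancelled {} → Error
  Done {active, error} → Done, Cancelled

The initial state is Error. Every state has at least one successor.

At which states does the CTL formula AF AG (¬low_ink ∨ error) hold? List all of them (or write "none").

none

States satisfying AG (¬low_ink ∨ error): ∅.
States satisfying AF AG (¬low_ink ∨ error): ∅.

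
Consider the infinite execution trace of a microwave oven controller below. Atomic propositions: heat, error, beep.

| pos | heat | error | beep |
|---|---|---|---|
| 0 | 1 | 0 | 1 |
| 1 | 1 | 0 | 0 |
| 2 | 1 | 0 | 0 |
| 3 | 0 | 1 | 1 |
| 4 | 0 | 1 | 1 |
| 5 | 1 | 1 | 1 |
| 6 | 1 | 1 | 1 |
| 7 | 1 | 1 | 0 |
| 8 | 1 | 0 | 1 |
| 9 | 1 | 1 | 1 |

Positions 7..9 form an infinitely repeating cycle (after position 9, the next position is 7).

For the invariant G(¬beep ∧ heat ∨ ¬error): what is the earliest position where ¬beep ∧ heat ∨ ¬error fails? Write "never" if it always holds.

Check ¬beep ∧ heat ∨ ¬error at each position in order: 0 ✓, 1 ✓, 2 ✓.
At position 3 the labels are {beep, error}, so ¬beep ∧ heat ∨ ¬error is false there. This is the first violation.

3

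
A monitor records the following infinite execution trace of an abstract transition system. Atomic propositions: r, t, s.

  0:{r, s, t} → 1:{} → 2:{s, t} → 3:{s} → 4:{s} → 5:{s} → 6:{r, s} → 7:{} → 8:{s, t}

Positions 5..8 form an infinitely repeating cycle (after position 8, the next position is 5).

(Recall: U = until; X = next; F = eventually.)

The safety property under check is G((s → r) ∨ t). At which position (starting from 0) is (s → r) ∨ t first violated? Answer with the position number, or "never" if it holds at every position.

Check (s → r) ∨ t at each position in order: 0 ✓, 1 ✓, 2 ✓.
At position 3 the labels are {s}, so (s → r) ∨ t is false there. This is the first violation.

3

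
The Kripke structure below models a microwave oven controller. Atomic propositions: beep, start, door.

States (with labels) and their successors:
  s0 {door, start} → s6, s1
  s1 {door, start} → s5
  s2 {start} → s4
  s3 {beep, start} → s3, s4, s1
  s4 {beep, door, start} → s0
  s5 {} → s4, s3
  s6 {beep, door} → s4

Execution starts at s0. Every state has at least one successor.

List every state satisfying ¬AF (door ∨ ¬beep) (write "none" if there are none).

States satisfying door ∨ ¬beep: {s0, s1, s2, s4, s5, s6}.
States satisfying AF (door ∨ ¬beep): {s0, s1, s2, s4, s5, s6}.
States satisfying ¬AF (door ∨ ¬beep): {s3}.

{s3}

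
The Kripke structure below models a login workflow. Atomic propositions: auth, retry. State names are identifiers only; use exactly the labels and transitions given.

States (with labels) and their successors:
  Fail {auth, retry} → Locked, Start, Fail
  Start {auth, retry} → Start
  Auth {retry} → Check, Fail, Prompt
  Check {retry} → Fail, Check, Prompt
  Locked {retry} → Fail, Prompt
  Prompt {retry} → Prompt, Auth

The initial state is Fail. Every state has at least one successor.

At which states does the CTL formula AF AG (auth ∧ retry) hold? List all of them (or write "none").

States satisfying AG (auth ∧ retry): {Start}.
States satisfying AF AG (auth ∧ retry): {Start}.

{Start}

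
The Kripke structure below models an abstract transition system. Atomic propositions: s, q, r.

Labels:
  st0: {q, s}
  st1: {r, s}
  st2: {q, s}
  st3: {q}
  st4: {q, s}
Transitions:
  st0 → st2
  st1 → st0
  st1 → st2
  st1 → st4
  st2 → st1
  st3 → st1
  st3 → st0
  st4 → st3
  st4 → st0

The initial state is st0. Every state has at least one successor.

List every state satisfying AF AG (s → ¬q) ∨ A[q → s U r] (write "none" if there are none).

{st0, st1, st2}

States satisfying AG (s → ¬q): ∅.
States satisfying AF AG (s → ¬q): ∅.
States satisfying q → s: {st0, st1, st2, st4}.
States satisfying r: {st1}.
States satisfying A[q → s U r]: {st0, st1, st2}.
States satisfying AF AG (s → ¬q) ∨ A[q → s U r]: {st0, st1, st2}.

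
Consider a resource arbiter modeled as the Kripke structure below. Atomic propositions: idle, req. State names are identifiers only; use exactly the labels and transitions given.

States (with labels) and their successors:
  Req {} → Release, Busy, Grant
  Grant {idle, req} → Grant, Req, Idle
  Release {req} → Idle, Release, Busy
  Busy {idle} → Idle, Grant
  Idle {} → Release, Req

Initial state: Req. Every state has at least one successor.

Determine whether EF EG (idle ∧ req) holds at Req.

Satisfied

States satisfying EG (idle ∧ req): {Grant}.
States satisfying EF EG (idle ∧ req): {Req, Grant, Release, Busy, Idle}.
Some path from Req reaches a state where EG (idle ∧ req) holds.
Req ∈ Sat(EF EG (idle ∧ req)).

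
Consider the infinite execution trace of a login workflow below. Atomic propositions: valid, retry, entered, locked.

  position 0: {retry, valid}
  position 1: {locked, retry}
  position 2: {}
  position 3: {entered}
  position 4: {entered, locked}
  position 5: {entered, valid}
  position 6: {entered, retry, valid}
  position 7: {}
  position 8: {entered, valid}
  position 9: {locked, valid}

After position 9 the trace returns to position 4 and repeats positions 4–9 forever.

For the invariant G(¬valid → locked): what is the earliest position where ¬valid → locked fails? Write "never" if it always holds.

Check ¬valid → locked at each position in order: 0 ✓, 1 ✓.
At position 2 the labels are {}, so ¬valid → locked is false there. This is the first violation.

2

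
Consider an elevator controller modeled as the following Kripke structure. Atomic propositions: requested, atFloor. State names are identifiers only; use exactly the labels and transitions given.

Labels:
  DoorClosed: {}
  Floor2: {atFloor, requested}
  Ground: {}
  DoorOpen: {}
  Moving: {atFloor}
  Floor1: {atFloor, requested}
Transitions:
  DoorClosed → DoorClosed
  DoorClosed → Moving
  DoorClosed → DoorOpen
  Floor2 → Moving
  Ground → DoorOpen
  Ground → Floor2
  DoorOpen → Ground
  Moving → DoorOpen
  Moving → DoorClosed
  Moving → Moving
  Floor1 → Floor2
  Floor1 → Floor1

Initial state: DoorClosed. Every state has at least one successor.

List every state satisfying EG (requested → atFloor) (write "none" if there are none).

States satisfying requested → atFloor: {DoorClosed, Floor2, Ground, DoorOpen, Moving, Floor1}.
States satisfying EG (requested → atFloor): {DoorClosed, Floor2, Ground, DoorOpen, Moving, Floor1}.

{DoorClosed, Floor2, Ground, DoorOpen, Moving, Floor1}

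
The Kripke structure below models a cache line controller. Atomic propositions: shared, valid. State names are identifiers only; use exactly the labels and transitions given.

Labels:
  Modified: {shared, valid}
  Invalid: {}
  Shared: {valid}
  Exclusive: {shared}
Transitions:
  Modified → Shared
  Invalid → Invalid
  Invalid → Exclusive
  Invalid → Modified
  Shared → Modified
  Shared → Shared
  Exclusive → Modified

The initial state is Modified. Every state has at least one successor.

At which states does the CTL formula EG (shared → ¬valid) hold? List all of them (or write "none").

States satisfying shared → ¬valid: {Invalid, Shared, Exclusive}.
States satisfying EG (shared → ¬valid): {Invalid, Shared}.

{Invalid, Shared}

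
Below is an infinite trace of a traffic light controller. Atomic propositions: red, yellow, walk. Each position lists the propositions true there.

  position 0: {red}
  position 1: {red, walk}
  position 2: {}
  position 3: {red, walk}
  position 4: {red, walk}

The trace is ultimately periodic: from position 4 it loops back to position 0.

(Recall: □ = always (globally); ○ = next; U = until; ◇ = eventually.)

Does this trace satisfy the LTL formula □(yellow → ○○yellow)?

Holds

yellow → ○○yellow holds at every position 0..4, and those are all positions ever visited, so □(yellow → ○○yellow) holds.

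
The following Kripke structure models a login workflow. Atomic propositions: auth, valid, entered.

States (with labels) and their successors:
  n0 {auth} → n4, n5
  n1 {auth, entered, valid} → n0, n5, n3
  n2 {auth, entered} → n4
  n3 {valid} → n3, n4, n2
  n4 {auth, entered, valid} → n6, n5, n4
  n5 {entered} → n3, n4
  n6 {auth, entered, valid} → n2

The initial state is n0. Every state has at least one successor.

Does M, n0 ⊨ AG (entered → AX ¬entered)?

States satisfying entered → AX ¬entered: {n0, n3}.
States satisfying AG (entered → AX ¬entered): ∅.
n2 is reachable from n0 and violates entered → AX ¬entered, so AG fails at n0.
n0 ∉ Sat(AG (entered → AX ¬entered)).

Violated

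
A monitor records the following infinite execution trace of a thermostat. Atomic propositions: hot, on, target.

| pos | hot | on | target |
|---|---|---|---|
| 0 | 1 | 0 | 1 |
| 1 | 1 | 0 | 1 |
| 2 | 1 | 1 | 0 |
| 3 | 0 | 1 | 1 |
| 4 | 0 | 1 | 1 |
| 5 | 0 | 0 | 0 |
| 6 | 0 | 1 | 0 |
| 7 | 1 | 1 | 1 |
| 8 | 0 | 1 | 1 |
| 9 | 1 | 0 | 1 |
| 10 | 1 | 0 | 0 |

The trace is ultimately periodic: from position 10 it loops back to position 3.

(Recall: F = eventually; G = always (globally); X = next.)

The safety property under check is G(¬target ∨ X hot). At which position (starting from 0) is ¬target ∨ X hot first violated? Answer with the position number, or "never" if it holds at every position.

3

Check ¬target ∨ X hot at each position in order: 0 ✓, 1 ✓, 2 ✓.
At position 3 the labels are {on, target} and the next position 4 has {on, target}, so ¬target ∨ X hot is false there. This is the first violation.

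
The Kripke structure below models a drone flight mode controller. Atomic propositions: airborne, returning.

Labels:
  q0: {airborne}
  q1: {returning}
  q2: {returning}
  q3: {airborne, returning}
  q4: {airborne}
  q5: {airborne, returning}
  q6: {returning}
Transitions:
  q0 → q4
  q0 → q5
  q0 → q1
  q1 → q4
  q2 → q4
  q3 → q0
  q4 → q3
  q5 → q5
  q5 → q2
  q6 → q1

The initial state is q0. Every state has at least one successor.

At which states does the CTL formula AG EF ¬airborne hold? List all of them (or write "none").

States satisfying EF ¬airborne: {q0, q1, q2, q3, q4, q5, q6}.
States satisfying AG EF ¬airborne: {q0, q1, q2, q3, q4, q5, q6}.

{q0, q1, q2, q3, q4, q5, q6}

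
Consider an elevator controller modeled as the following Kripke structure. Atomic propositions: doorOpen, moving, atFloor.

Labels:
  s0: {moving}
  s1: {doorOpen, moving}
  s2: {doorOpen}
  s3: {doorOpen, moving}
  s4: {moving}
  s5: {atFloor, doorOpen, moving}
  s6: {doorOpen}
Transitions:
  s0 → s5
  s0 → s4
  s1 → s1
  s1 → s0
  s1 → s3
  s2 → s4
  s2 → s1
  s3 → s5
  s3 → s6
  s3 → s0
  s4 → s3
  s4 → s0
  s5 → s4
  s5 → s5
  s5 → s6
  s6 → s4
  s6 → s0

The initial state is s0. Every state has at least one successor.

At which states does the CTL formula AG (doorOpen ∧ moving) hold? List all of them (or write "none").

none

States satisfying doorOpen ∧ moving: {s1, s3, s5}.
States satisfying AG (doorOpen ∧ moving): ∅.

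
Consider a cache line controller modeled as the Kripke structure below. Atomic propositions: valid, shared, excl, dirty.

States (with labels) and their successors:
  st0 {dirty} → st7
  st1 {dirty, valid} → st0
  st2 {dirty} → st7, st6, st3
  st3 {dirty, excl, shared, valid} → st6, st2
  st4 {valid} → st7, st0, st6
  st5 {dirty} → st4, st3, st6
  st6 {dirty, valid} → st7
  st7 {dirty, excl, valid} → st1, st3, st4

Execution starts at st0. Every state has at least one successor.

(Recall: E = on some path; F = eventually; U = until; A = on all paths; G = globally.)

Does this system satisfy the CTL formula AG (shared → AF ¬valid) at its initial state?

States satisfying shared → AF ¬valid: {st0, st1, st2, st4, st5, st6, st7}.
States satisfying AG (shared → AF ¬valid): ∅.
st3 is reachable from st0 and violates shared → AF ¬valid, so AG fails at st0.
st0 ∉ Sat(AG (shared → AF ¬valid)).

Does not hold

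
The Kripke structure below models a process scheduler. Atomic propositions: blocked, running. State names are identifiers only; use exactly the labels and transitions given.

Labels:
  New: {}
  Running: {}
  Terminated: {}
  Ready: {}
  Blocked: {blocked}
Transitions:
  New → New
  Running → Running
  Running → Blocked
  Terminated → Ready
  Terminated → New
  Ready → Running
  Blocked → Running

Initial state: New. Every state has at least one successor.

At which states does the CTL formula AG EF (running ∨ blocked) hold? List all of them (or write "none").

{Running, Ready, Blocked}

States satisfying EF (running ∨ blocked): {Running, Terminated, Ready, Blocked}.
States satisfying AG EF (running ∨ blocked): {Running, Ready, Blocked}.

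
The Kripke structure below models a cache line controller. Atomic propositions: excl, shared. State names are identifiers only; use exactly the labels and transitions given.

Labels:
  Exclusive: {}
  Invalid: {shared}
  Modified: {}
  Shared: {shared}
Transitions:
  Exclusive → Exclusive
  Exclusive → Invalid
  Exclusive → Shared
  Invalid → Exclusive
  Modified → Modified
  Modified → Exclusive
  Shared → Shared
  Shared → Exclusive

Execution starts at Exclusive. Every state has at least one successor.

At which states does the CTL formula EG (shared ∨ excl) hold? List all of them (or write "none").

{Shared}

States satisfying shared ∨ excl: {Invalid, Shared}.
States satisfying EG (shared ∨ excl): {Shared}.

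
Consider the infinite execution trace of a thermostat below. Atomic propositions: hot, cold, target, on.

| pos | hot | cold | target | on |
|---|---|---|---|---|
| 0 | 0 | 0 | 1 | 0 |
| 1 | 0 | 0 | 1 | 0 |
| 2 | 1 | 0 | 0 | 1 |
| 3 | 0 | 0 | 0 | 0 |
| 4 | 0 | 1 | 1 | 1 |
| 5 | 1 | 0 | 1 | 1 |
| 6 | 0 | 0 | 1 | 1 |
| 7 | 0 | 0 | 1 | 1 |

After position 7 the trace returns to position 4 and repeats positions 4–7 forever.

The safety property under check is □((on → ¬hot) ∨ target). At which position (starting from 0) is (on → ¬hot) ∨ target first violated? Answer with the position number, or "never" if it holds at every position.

Check (on → ¬hot) ∨ target at each position in order: 0 ✓, 1 ✓.
At position 2 the labels are {hot, on}, so (on → ¬hot) ∨ target is false there. This is the first violation.

2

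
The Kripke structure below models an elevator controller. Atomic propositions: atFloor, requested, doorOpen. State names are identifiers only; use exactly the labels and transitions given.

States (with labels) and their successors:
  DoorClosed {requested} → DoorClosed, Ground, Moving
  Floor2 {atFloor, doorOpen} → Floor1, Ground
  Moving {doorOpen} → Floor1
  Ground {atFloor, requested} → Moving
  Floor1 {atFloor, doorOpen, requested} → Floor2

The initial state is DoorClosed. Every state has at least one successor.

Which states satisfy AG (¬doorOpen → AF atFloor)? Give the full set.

{Floor2, Moving, Ground, Floor1}

States satisfying ¬doorOpen → AF atFloor: {Floor2, Moving, Ground, Floor1}.
States satisfying AG (¬doorOpen → AF atFloor): {Floor2, Moving, Ground, Floor1}.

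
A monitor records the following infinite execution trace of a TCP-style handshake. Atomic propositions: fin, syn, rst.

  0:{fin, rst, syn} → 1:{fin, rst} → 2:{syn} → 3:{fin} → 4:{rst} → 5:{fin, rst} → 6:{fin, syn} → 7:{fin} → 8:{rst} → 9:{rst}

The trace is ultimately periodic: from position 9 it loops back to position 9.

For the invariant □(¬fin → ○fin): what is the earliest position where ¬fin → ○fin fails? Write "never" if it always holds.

Check ¬fin → ○fin at each position in order: 0 ✓, 1 ✓, 2 ✓, 3 ✓, 4 ✓, 5 ✓, 6 ✓, 7 ✓.
At position 8 the labels are {rst} and the next position 9 has {rst}, so ¬fin → ○fin is false there. This is the first violation.

8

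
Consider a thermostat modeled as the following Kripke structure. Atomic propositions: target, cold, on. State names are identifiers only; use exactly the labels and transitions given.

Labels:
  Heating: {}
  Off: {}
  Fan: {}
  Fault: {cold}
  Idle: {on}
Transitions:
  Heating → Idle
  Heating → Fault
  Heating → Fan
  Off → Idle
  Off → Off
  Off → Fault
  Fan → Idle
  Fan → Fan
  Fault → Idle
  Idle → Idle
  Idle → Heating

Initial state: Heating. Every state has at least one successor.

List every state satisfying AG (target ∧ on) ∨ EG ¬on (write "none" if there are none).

{Heating, Off, Fan}

States satisfying target ∧ on: ∅.
States satisfying AG (target ∧ on): ∅.
States satisfying ¬on: {Heating, Off, Fan, Fault}.
States satisfying EG ¬on: {Heating, Off, Fan}.
States satisfying AG (target ∧ on) ∨ EG ¬on: {Heating, Off, Fan}.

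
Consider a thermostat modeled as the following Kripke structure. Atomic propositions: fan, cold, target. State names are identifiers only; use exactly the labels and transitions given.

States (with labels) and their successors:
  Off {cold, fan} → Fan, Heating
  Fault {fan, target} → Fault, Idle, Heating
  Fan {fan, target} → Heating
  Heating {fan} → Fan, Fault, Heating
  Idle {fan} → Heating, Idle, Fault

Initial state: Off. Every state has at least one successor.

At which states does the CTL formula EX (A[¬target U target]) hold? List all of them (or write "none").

{Off, Fault, Heating, Idle}

States satisfying A[¬target U target]: {Fault, Fan}.
States satisfying EX (A[¬target U target]): {Off, Fault, Heating, Idle}.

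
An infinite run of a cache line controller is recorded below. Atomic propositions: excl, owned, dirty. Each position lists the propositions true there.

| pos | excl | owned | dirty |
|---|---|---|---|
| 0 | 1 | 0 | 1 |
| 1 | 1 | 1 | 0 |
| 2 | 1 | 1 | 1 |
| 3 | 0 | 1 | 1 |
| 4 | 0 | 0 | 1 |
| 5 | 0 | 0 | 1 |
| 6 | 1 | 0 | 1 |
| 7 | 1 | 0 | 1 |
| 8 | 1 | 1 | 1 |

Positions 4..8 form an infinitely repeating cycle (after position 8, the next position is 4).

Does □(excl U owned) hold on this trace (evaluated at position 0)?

excl U owned must hold at every position from 0 onward. It fails at position 4, so □(excl U owned) is false.

No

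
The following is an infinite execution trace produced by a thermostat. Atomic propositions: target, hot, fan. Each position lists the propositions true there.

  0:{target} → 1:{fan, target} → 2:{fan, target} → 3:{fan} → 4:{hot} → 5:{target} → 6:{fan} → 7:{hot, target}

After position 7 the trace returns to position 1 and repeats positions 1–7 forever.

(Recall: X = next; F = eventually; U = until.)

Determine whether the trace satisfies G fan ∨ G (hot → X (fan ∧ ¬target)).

No

fan must hold at every position from 0 onward. It fails at position 0, so G fan is false.
hot → X (fan ∧ ¬target) must hold at every position from 0 onward. It fails at position 4, so G (hot → X (fan ∧ ¬target)) is false.
Positions where hot holds: 4, 7.
Check X (fan ∧ ¬target) at each: 4→fails, 7→fails.
At position 0: G fan is false; G (hot → X (fan ∧ ¬target)) is false; so G fan ∨ G (hot → X (fan ∧ ¬target)) is false.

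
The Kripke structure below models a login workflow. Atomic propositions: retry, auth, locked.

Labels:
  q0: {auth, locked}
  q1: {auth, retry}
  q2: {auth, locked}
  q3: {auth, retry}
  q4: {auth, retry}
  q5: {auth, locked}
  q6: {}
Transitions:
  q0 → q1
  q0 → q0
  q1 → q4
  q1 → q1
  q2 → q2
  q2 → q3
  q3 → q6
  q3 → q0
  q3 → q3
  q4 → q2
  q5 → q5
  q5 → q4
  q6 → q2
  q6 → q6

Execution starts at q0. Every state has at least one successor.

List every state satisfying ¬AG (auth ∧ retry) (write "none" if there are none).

{q0, q1, q2, q3, q4, q5, q6}

States satisfying auth ∧ retry: {q1, q3, q4}.
States satisfying AG (auth ∧ retry): ∅.
States satisfying ¬AG (auth ∧ retry): {q0, q1, q2, q3, q4, q5, q6}.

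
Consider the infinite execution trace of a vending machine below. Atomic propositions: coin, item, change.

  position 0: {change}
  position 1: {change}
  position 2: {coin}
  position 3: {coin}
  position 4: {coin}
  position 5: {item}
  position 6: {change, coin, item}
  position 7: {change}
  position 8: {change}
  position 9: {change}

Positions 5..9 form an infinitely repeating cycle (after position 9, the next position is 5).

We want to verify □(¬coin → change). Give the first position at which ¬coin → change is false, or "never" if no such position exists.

Check ¬coin → change at each position in order: 0 ✓, 1 ✓, 2 ✓, 3 ✓, 4 ✓.
At position 5 the labels are {item}, so ¬coin → change is false there. This is the first violation.

5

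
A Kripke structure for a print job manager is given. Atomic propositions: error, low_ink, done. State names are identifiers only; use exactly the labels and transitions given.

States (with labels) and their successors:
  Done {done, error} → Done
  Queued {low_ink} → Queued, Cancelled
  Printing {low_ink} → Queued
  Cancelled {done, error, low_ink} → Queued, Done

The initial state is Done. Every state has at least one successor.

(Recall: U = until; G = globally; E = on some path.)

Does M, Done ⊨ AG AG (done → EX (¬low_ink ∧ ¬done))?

Does not hold

States satisfying AG (done → EX (¬low_ink ∧ ¬done)): ∅.
States satisfying AG AG (done → EX (¬low_ink ∧ ¬done)): ∅.
Done is reachable from Done and violates AG (done → EX (¬low_ink ∧ ¬done)), so AG fails at Done.
Done ∉ Sat(AG AG (done → EX (¬low_ink ∧ ¬done))).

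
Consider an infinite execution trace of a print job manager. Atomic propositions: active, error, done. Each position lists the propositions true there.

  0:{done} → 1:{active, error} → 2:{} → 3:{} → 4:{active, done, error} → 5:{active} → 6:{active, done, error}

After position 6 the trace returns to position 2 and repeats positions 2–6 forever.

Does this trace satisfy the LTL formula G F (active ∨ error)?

Satisfied

F (active ∨ error) holds at every position 0..6, and those are all positions ever visited, so G F (active ∨ error) holds.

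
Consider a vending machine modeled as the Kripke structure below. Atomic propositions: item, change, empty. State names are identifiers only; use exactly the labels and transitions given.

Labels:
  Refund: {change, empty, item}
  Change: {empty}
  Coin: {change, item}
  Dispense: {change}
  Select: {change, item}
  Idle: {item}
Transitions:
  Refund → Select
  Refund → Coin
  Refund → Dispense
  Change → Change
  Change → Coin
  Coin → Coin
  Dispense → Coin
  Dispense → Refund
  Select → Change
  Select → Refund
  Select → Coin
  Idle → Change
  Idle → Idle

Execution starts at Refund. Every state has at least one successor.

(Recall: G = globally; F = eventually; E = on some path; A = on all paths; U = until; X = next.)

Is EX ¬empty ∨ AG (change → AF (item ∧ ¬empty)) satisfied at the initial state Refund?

Holds

States satisfying ¬empty: {Coin, Dispense, Select, Idle}.
States satisfying EX ¬empty: {Refund, Change, Coin, Dispense, Select, Idle}.
States satisfying change → AF (item ∧ ¬empty): {Change, Coin, Select, Idle}.
States satisfying AG (change → AF (item ∧ ¬empty)): {Change, Coin, Idle}.
States satisfying EX ¬empty ∨ AG (change → AF (item ∧ ¬empty)): {Refund, Change, Coin, Dispense, Select, Idle}.
Refund ∈ Sat(EX ¬empty ∨ AG (change → AF (item ∧ ¬empty))).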